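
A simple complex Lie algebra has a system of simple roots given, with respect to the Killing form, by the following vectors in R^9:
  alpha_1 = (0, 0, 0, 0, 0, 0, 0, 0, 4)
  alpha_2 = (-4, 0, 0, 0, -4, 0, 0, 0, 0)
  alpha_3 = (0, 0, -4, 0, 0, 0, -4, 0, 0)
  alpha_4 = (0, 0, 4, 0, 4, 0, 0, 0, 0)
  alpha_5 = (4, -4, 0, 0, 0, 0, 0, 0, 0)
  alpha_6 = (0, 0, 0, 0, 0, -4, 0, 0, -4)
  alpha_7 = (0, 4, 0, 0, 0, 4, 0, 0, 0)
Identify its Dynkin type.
B_7

Compute the Cartan integers a_ij = 2(alpha_i, alpha_j)/(alpha_j, alpha_j); the resulting 7x7 Cartan matrix is
[[2, 0, 0, 0, 0, -1, 0], [0, 2, 0, -1, -1, 0, 0], [0, 0, 2, -1, 0, 0, 0], [0, -1, -1, 2, 0, 0, 0], [0, -1, 0, 0, 2, 0, -1], [-2, 0, 0, 0, 0, 2, -1], [0, 0, 0, 0, -1, -1, 2]].
The roots have two lengths (squared-length ratio 2:1); the short ones are alpha_{1}. The associated Dynkin diagram is a chain of 7 nodes with a double edge at one end; the terminal node there is the unique short simple root (B_7), so the type is B_7 (the algebra so(15)).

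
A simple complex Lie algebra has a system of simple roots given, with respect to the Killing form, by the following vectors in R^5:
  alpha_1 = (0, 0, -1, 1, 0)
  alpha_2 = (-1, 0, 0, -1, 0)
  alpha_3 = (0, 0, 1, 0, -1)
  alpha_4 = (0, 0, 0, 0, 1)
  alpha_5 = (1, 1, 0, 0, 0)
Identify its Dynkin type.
B_5

Compute the Cartan integers a_ij = 2(alpha_i, alpha_j)/(alpha_j, alpha_j); the resulting 5x5 Cartan matrix is
[[2, -1, -1, 0, 0], [-1, 2, 0, 0, -1], [-1, 0, 2, -2, 0], [0, 0, -1, 2, 0], [0, -1, 0, 0, 2]].
The roots have two lengths (squared-length ratio 2:1); the short ones are alpha_{4}. The associated Dynkin diagram is a chain of 5 nodes with a double edge at one end; the terminal node there is the unique short simple root (B_5), so the type is B_5 (the algebra so(11)).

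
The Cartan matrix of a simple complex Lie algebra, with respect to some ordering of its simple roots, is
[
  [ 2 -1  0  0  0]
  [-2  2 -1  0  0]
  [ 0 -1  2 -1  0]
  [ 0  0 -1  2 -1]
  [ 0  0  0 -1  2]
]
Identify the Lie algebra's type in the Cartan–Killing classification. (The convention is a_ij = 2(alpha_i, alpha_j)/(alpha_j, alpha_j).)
B_5 (so(11))

The matrix has rank 5 with 2's on the diagonal. Reading the off-diagonal entries as Dynkin edges (a single edge where a_ij = a_ji = -1; a double or triple edge where a_ij * a_ji = 2 or 3), the diagram is a chain of 5 nodes with a double edge at one end; the terminal node there is the unique short simple root (B_5). One simple-root ordering that puts it in standard form is (alpha_5, alpha_4, alpha_3, alpha_2, alpha_1). So the algebra is type B_5, i.e. so(11).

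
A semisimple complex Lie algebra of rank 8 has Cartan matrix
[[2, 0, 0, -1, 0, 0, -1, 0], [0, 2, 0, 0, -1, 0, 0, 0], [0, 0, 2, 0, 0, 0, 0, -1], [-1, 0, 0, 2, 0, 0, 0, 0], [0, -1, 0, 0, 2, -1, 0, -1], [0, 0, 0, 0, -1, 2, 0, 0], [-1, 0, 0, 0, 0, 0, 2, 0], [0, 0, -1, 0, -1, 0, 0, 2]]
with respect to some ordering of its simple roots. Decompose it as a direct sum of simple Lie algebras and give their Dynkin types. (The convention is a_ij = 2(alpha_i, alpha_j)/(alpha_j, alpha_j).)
type A_3 + type D_5

The diagram associated to this matrix has two connected components: the simple roots {alpha_1, alpha_4, alpha_7} form a chain of 3 nodes with single edges (A_3), and {alpha_2, alpha_3, alpha_5, alpha_6, alpha_8} form a chain of 3 nodes with a fork of two nodes at one end (D_5). A semisimple Lie algebra decomposes uniquely as the direct sum of simple ideals, one per connected component of its Dynkin diagram, so g ≅ A_3 ⊕ D_5 (dimension 15 + 45 = 60).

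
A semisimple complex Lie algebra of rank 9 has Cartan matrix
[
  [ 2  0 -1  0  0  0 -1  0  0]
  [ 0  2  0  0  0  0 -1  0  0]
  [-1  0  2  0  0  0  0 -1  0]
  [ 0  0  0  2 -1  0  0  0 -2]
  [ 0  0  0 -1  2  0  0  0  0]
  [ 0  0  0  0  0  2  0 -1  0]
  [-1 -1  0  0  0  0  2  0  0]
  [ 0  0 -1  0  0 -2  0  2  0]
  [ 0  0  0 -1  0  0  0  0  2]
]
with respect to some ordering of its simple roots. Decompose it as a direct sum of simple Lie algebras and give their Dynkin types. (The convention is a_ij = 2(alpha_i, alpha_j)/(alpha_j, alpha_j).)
The diagram associated to this matrix has two connected components: the simple roots {alpha_4, alpha_5, alpha_9} form a chain of 3 nodes with a double edge at one end; the terminal node there is the unique short simple root (B_3), and {alpha_1, alpha_2, alpha_3, alpha_6, alpha_7, alpha_8} form a chain of 6 nodes with a double edge at one end; the terminal node there is the unique short simple root (B_6). A semisimple Lie algebra decomposes uniquely as the direct sum of simple ideals, one per connected component of its Dynkin diagram, so g ≅ B_3 ⊕ B_6 (dimension 21 + 78 = 99).

B3 + B6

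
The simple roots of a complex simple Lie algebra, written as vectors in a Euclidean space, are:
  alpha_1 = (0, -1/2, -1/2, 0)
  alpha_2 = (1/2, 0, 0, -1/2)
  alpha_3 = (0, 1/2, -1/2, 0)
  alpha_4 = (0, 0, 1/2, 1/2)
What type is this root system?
Compute the Cartan integers a_ij = 2(alpha_i, alpha_j)/(alpha_j, alpha_j); the resulting 4x4 Cartan matrix is
[[2, 0, 0, -1], [0, 2, 0, -1], [0, 0, 2, -1], [-1, -1, -1, 2]].
All simple roots have the same length, so the diagram is simply laced. The associated Dynkin diagram is a chain of 2 nodes with a fork of two nodes at one end (D_4), so the type is D_4 (the algebra so(8)).

D_4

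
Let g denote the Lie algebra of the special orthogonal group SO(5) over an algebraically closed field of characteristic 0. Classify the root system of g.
B_2 (so(5))

This is so(5) with 5 odd, which has dimension 5(5-1)/2 = 10 and rank (5-1)/2 = 2. In the classification of classical Lie algebras, the orthogonal algebra so(2n+1) in an odd number of variables has type B_n; here n = 2, so the Dynkin diagram is a chain of 2 nodes with a double edge at one end; the terminal node there is the unique short simple root (B_2). Hence the type is B_2.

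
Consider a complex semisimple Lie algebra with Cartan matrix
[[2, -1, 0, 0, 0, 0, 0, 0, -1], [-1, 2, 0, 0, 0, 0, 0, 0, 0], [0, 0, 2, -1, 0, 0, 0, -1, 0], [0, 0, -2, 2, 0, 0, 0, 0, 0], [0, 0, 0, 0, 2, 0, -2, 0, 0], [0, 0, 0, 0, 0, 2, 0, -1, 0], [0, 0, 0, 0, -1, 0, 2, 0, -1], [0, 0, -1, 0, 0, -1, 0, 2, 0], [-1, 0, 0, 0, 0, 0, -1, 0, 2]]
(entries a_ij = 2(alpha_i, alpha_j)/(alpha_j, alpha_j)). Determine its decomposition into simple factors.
C4 ⊕ C5

The diagram associated to this matrix has two connected components: the simple roots {alpha_3, alpha_4, alpha_6, alpha_8} form a chain of 4 nodes with a double edge at one end; the terminal node there is the unique long simple root (C_4), and {alpha_1, alpha_2, alpha_5, alpha_7, alpha_9} form a chain of 5 nodes with a double edge at one end; the terminal node there is the unique long simple root (C_5). A semisimple Lie algebra decomposes uniquely as the direct sum of simple ideals, one per connected component of its Dynkin diagram, so g ≅ C_4 ⊕ C_5 (dimension 36 + 55 = 91).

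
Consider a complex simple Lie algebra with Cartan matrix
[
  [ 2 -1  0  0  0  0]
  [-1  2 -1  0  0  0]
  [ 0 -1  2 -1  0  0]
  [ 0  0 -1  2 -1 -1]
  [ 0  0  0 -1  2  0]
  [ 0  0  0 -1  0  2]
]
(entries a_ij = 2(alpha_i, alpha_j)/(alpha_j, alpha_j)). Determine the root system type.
D_6

The matrix has rank 6 with 2's on the diagonal. Reading the off-diagonal entries as Dynkin edges (a single edge where a_ij = a_ji = -1; a double or triple edge where a_ij * a_ji = 2 or 3), the diagram is a chain of 4 nodes with a fork of two nodes at one end (D_6). One simple-root ordering that puts it in standard form is (alpha_1, alpha_2, alpha_3, alpha_4, alpha_6, alpha_5). So the algebra is type D_6, i.e. so(12).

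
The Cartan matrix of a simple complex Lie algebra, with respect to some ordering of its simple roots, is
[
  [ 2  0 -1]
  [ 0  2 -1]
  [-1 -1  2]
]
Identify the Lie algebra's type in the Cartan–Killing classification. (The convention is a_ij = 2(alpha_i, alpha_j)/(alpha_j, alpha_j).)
A_3

The matrix has rank 3 with 2's on the diagonal. Reading the off-diagonal entries as Dynkin edges (a single edge where a_ij = a_ji = -1; a double or triple edge where a_ij * a_ji = 2 or 3), the diagram is a chain of 3 nodes with single edges (A_3). One simple-root ordering that puts it in standard form is (alpha_2, alpha_3, alpha_1). So the algebra is type A_3, i.e. sl(4).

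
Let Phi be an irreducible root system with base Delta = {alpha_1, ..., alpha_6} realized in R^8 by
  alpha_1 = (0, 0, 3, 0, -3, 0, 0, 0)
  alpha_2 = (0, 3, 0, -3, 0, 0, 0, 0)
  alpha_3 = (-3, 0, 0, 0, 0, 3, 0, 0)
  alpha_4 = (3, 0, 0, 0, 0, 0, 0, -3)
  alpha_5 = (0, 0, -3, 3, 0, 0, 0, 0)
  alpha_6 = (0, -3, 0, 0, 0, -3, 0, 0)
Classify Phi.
A_6 (sl(7))

Compute the Cartan integers a_ij = 2(alpha_i, alpha_j)/(alpha_j, alpha_j); the resulting 6x6 Cartan matrix is
[[2, 0, 0, 0, -1, 0], [0, 2, 0, 0, -1, -1], [0, 0, 2, -1, 0, -1], [0, 0, -1, 2, 0, 0], [-1, -1, 0, 0, 2, 0], [0, -1, -1, 0, 0, 2]].
All simple roots have the same length, so the diagram is simply laced. The associated Dynkin diagram is a chain of 6 nodes with single edges (A_6), so the type is A_6 (the algebra sl(7)).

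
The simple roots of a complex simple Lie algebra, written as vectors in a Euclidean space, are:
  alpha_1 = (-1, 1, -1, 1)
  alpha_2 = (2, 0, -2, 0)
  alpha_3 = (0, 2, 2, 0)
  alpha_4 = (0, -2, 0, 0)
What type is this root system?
Compute the Cartan integers a_ij = 2(alpha_i, alpha_j)/(alpha_j, alpha_j); the resulting 4x4 Cartan matrix is
[[2, 0, 0, -1], [0, 2, -1, 0], [0, -1, 2, -2], [-1, 0, -1, 2]].
The roots have two lengths (squared-length ratio 2:1); the short ones are alpha_{1,4}. The associated Dynkin diagram is a chain of 4 nodes with a double edge between the middle two (F_4), so the type is F_4.

F4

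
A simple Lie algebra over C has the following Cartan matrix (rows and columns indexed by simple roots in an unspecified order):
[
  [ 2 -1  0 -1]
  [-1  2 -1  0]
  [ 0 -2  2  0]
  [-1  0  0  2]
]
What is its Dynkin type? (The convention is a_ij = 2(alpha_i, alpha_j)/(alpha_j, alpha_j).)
type C_4

The matrix has rank 4 with 2's on the diagonal. Reading the off-diagonal entries as Dynkin edges (a single edge where a_ij = a_ji = -1; a double or triple edge where a_ij * a_ji = 2 or 3), the diagram is a chain of 4 nodes with a double edge at one end; the terminal node there is the unique long simple root (C_4). One simple-root ordering that puts it in standard form is (alpha_4, alpha_1, alpha_2, alpha_3). So the algebra is type C_4, i.e. sp(8).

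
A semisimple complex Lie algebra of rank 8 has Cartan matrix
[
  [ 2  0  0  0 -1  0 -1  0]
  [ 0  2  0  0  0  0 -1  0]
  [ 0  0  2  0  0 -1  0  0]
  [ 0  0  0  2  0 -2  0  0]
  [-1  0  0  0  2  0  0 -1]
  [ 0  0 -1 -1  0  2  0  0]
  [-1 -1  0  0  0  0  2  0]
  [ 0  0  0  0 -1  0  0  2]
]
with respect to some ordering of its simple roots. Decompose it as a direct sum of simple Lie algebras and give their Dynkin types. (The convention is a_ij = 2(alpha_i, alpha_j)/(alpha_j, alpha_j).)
type A_5 + type C_3

The diagram associated to this matrix has two connected components: the simple roots {alpha_1, alpha_2, alpha_5, alpha_7, alpha_8} form a chain of 5 nodes with single edges (A_5), and {alpha_3, alpha_4, alpha_6} form a chain of 3 nodes with a double edge at one end; the terminal node there is the unique long simple root (C_3). A semisimple Lie algebra decomposes uniquely as the direct sum of simple ideals, one per connected component of its Dynkin diagram, so g ≅ A_5 ⊕ C_3 (dimension 35 + 21 = 56).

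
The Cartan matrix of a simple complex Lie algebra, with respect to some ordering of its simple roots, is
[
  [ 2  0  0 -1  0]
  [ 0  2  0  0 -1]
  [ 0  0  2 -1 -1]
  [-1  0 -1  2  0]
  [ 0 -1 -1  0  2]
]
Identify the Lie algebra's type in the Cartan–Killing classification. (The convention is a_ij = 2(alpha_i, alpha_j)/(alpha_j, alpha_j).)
The matrix has rank 5 with 2's on the diagonal. Reading the off-diagonal entries as Dynkin edges (a single edge where a_ij = a_ji = -1; a double or triple edge where a_ij * a_ji = 2 or 3), the diagram is a chain of 5 nodes with single edges (A_5). One simple-root ordering that puts it in standard form is (alpha_2, alpha_5, alpha_3, alpha_4, alpha_1). So the algebra is type A_5, i.e. sl(6).

A_5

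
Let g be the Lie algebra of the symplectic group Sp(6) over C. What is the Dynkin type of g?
C_3 (sp(6))

This is sp(6), which has dimension 6(6+1)/2 = 21 and rank 6/2 = 3. In the classification of classical Lie algebras, the symplectic algebra sp(2n) has type C_n; here n = 3, so the Dynkin diagram is a chain of 3 nodes with a double edge at one end; the terminal node there is the unique long simple root (C_3). Hence the type is C_3.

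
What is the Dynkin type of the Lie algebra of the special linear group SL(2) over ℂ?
type A_1

This is sl(2), which has dimension 2^2 - 1 = 3 and rank 2 - 1 = 1 (a Cartan subalgebra is the diagonal traceless matrices). In the classification of classical Lie algebras, the special linear algebra sl(n+1) has type A_n; here n = 1, so the Dynkin diagram is a chain of 1 nodes with single edges (A_1). Hence the type is A_1.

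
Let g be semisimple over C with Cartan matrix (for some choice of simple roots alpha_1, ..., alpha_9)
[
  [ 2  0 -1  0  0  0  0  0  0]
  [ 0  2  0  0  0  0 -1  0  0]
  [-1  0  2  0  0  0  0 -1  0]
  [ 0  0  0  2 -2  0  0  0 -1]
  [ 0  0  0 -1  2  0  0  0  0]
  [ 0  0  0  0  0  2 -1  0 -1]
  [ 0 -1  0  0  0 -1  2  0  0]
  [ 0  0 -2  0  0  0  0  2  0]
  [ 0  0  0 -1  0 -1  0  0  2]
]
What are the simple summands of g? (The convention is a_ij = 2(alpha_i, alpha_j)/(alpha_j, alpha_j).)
The diagram associated to this matrix has two connected components: the simple roots {alpha_2, alpha_4, alpha_5, alpha_6, alpha_7, alpha_9} form a chain of 6 nodes with a double edge at one end; the terminal node there is the unique short simple root (B_6), and {alpha_1, alpha_3, alpha_8} form a chain of 3 nodes with a double edge at one end; the terminal node there is the unique long simple root (C_3). A semisimple Lie algebra decomposes uniquely as the direct sum of simple ideals, one per connected component of its Dynkin diagram, so g ≅ B_6 ⊕ C_3 (dimension 78 + 21 = 99).

B_6 + C_3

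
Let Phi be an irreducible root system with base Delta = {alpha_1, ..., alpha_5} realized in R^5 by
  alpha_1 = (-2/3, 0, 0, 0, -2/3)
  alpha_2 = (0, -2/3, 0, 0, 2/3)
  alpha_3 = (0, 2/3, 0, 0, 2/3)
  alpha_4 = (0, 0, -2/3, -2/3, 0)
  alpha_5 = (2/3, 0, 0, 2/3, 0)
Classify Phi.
D5

Compute the Cartan integers a_ij = 2(alpha_i, alpha_j)/(alpha_j, alpha_j); the resulting 5x5 Cartan matrix is
[[2, -1, -1, 0, -1], [-1, 2, 0, 0, 0], [-1, 0, 2, 0, 0], [0, 0, 0, 2, -1], [-1, 0, 0, -1, 2]].
All simple roots have the same length, so the diagram is simply laced. The associated Dynkin diagram is a chain of 3 nodes with a fork of two nodes at one end (D_5), so the type is D_5 (the algebra so(10)).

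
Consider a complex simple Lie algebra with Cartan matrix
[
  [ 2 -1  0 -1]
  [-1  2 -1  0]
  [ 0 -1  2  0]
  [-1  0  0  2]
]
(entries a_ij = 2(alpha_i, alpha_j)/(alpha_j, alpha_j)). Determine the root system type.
The matrix has rank 4 with 2's on the diagonal. Reading the off-diagonal entries as Dynkin edges (a single edge where a_ij = a_ji = -1; a double or triple edge where a_ij * a_ji = 2 or 3), the diagram is a chain of 4 nodes with single edges (A_4). One simple-root ordering that puts it in standard form is (alpha_3, alpha_2, alpha_1, alpha_4). So the algebra is type A_4, i.e. sl(5).

type A_4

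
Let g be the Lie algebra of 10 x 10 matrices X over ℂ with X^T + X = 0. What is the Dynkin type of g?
This is so(10) with 10 even, which has dimension 10(10-1)/2 = 45 and rank 10/2 = 5. In the classification of classical Lie algebras, the orthogonal algebra so(2n) in an even number of variables has type D_n; here n = 5, so the Dynkin diagram is a chain of 3 nodes with a fork of two nodes at one end (D_5). Hence the type is D_5.

D5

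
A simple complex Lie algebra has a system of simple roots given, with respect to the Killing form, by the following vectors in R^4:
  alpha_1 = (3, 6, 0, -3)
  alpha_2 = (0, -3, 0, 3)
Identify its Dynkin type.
G_2

Compute the Cartan integers a_ij = 2(alpha_i, alpha_j)/(alpha_j, alpha_j); the resulting 2x2 Cartan matrix is
[[2, -3], [-1, 2]].
The roots have two lengths (squared-length ratio 3:1); the short ones are alpha_{2}. The associated Dynkin diagram is two nodes joined by a triple edge (G_2), so the type is G_2.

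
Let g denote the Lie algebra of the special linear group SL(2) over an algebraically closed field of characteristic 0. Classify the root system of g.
This is sl(2), which has dimension 2^2 - 1 = 3 and rank 2 - 1 = 1 (a Cartan subalgebra is the diagonal traceless matrices). In the classification of classical Lie algebras, the special linear algebra sl(n+1) has type A_n; here n = 1, so the Dynkin diagram is a chain of 1 nodes with single edges (A_1). Hence the type is A_1.

A1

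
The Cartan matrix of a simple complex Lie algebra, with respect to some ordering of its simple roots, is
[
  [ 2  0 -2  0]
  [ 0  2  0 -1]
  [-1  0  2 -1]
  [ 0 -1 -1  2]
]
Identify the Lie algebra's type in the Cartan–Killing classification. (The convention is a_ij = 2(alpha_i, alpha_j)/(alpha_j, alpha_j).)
C_4 (sp(8))

The matrix has rank 4 with 2's on the diagonal. Reading the off-diagonal entries as Dynkin edges (a single edge where a_ij = a_ji = -1; a double or triple edge where a_ij * a_ji = 2 or 3), the diagram is a chain of 4 nodes with a double edge at one end; the terminal node there is the unique long simple root (C_4). One simple-root ordering that puts it in standard form is (alpha_2, alpha_4, alpha_3, alpha_1). So the algebra is type C_4, i.e. sp(8).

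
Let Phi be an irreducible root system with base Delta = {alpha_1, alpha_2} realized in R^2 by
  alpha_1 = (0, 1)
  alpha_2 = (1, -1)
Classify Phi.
Compute the Cartan integers a_ij = 2(alpha_i, alpha_j)/(alpha_j, alpha_j); the resulting 2x2 Cartan matrix is
[[2, -1], [-2, 2]].
The roots have two lengths (squared-length ratio 2:1); the short ones are alpha_{1}. The associated Dynkin diagram is a chain of 2 nodes with a double edge at one end; the terminal node there is the unique short simple root (B_2), so the type is B_2 (the algebra so(5)).

B_2 (so(5))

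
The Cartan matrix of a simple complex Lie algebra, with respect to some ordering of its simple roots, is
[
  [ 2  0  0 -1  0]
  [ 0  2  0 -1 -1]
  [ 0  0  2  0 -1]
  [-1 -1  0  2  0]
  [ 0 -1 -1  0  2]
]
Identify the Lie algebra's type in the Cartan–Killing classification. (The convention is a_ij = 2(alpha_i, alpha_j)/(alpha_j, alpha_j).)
A_5

The matrix has rank 5 with 2's on the diagonal. Reading the off-diagonal entries as Dynkin edges (a single edge where a_ij = a_ji = -1; a double or triple edge where a_ij * a_ji = 2 or 3), the diagram is a chain of 5 nodes with single edges (A_5). One simple-root ordering that puts it in standard form is (alpha_1, alpha_4, alpha_2, alpha_5, alpha_3). So the algebra is type A_5, i.e. sl(6).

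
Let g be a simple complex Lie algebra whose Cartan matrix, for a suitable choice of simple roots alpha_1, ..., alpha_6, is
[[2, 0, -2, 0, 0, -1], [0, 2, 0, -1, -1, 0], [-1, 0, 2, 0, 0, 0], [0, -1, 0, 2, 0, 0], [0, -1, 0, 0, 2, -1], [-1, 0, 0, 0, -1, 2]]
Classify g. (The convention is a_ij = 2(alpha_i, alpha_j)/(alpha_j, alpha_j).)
The matrix has rank 6 with 2's on the diagonal. Reading the off-diagonal entries as Dynkin edges (a single edge where a_ij = a_ji = -1; a double or triple edge where a_ij * a_ji = 2 or 3), the diagram is a chain of 6 nodes with a double edge at one end; the terminal node there is the unique short simple root (B_6). One simple-root ordering that puts it in standard form is (alpha_4, alpha_2, alpha_5, alpha_6, alpha_1, alpha_3). So the algebra is type B_6, i.e. so(13).

B6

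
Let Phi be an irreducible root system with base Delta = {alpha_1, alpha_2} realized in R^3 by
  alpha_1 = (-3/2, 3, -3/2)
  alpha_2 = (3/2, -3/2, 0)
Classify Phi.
G_2

Compute the Cartan integers a_ij = 2(alpha_i, alpha_j)/(alpha_j, alpha_j); the resulting 2x2 Cartan matrix is
[[2, -3], [-1, 2]].
The roots have two lengths (squared-length ratio 3:1); the short ones are alpha_{2}. The associated Dynkin diagram is two nodes joined by a triple edge (G_2), so the type is G_2.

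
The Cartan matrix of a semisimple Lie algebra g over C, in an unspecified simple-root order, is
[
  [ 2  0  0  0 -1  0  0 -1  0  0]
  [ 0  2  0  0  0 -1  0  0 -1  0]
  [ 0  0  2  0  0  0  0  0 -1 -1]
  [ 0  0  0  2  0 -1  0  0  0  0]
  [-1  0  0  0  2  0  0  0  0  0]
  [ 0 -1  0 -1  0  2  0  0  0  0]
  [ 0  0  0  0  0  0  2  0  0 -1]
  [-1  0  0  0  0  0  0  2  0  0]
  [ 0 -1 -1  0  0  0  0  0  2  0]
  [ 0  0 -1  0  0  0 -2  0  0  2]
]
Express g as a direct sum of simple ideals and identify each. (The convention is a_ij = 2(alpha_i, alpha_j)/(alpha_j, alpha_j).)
A_3 (sl(4)) ⊕ B_7 (so(15))

The diagram associated to this matrix has two connected components: the simple roots {alpha_1, alpha_5, alpha_8} form a chain of 3 nodes with single edges (A_3), and {alpha_2, alpha_3, alpha_4, alpha_6, alpha_7, alpha_9, alpha_10} form a chain of 7 nodes with a double edge at one end; the terminal node there is the unique short simple root (B_7). A semisimple Lie algebra decomposes uniquely as the direct sum of simple ideals, one per connected component of its Dynkin diagram, so g ≅ A_3 ⊕ B_7 (dimension 15 + 105 = 120).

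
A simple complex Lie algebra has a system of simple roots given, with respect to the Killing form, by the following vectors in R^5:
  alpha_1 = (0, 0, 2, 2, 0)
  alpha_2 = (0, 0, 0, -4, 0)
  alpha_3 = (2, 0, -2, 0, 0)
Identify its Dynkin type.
Compute the Cartan integers a_ij = 2(alpha_i, alpha_j)/(alpha_j, alpha_j); the resulting 3x3 Cartan matrix is
[[2, -1, -1], [-2, 2, 0], [-1, 0, 2]].
The roots have two lengths (squared-length ratio 2:1); the short ones are alpha_{1,3}. The associated Dynkin diagram is a chain of 3 nodes with a double edge at one end; the terminal node there is the unique long simple root (C_3), so the type is C_3 (the algebra sp(6)).

C_3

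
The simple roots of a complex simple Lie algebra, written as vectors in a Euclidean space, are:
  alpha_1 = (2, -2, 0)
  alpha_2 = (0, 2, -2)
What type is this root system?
A2

Compute the Cartan integers a_ij = 2(alpha_i, alpha_j)/(alpha_j, alpha_j); the resulting 2x2 Cartan matrix is
[[2, -1], [-1, 2]].
All simple roots have the same length, so the diagram is simply laced. The associated Dynkin diagram is a chain of 2 nodes with single edges (A_2), so the type is A_2 (the algebra sl(3)).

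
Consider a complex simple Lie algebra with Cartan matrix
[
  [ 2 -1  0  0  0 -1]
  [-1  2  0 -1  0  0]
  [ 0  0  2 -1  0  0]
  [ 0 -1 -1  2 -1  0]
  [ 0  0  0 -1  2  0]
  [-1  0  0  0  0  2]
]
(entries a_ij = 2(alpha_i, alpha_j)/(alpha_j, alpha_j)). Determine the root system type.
The matrix has rank 6 with 2's on the diagonal. Reading the off-diagonal entries as Dynkin edges (a single edge where a_ij = a_ji = -1; a double or triple edge where a_ij * a_ji = 2 or 3), the diagram is a chain of 4 nodes with a fork of two nodes at one end (D_6). One simple-root ordering that puts it in standard form is (alpha_6, alpha_1, alpha_2, alpha_4, alpha_3, alpha_5). So the algebra is type D_6, i.e. so(12).

type D_6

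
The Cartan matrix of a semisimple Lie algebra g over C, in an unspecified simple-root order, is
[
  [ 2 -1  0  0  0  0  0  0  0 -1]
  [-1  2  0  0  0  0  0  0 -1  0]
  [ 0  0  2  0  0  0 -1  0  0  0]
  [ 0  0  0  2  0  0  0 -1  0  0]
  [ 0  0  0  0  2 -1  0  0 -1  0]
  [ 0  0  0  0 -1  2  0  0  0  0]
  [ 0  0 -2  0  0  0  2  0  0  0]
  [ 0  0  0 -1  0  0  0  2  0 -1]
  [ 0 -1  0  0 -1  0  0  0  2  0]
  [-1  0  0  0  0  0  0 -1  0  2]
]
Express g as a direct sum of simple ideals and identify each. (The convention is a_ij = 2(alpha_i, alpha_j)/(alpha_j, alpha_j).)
A8 ⊕ B2

The diagram associated to this matrix has two connected components: the simple roots {alpha_1, alpha_2, alpha_4, alpha_5, alpha_6, alpha_8, alpha_9, alpha_10} form a chain of 8 nodes with single edges (A_8), and {alpha_3, alpha_7} form a chain of 2 nodes with a double edge at one end; the terminal node there is the unique short simple root (B_2). A semisimple Lie algebra decomposes uniquely as the direct sum of simple ideals, one per connected component of its Dynkin diagram, so g ≅ A_8 ⊕ B_2 (dimension 80 + 10 = 90).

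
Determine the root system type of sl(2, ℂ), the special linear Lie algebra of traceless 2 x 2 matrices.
A1

This is sl(2), which has dimension 2^2 - 1 = 3 and rank 2 - 1 = 1 (a Cartan subalgebra is the diagonal traceless matrices). In the classification of classical Lie algebras, the special linear algebra sl(n+1) has type A_n; here n = 1, so the Dynkin diagram is a chain of 1 nodes with single edges (A_1). Hence the type is A_1.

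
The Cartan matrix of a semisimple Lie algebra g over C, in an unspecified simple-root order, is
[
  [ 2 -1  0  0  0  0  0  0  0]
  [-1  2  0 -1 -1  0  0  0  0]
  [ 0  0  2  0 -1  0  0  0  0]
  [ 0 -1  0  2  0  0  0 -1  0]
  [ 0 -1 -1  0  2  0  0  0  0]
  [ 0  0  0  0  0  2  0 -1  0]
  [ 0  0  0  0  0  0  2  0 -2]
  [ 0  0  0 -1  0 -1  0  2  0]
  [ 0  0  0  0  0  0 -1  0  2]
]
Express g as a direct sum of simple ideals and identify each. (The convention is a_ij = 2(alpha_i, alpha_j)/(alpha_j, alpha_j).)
B2 + E7

The diagram associated to this matrix has two connected components: the simple roots {alpha_7, alpha_9} form a chain of 2 nodes with a double edge at one end; the terminal node there is the unique short simple root (B_2), and {alpha_1, alpha_2, alpha_3, alpha_4, alpha_5, alpha_6, alpha_8} form a chain of 6 nodes with one extra node attached to the third node from one end (E_7). A semisimple Lie algebra decomposes uniquely as the direct sum of simple ideals, one per connected component of its Dynkin diagram, so g ≅ B_2 ⊕ E_7 (dimension 10 + 133 = 143).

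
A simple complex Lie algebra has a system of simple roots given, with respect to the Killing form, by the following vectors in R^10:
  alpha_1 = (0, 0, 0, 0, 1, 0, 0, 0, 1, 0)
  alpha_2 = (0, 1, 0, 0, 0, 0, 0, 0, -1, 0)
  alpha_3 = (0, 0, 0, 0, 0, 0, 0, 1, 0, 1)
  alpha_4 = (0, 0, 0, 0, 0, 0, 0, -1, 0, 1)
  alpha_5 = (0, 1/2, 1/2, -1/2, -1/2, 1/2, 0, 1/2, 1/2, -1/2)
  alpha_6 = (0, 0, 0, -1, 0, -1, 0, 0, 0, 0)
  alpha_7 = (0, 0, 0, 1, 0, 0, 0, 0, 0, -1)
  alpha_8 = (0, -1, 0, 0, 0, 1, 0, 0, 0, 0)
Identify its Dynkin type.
Compute the Cartan integers a_ij = 2(alpha_i, alpha_j)/(alpha_j, alpha_j); the resulting 8x8 Cartan matrix is
[[2, -1, 0, 0, 0, 0, 0, 0], [-1, 2, 0, 0, 0, 0, 0, -1], [0, 0, 2, 0, 0, 0, -1, 0], [0, 0, 0, 2, -1, 0, -1, 0], [0, 0, 0, -1, 2, 0, 0, 0], [0, 0, 0, 0, 0, 2, -1, -1], [0, 0, -1, -1, 0, -1, 2, 0], [0, -1, 0, 0, 0, -1, 0, 2]].
All simple roots have the same length, so the diagram is simply laced. The associated Dynkin diagram is a chain of 7 nodes with one extra node attached to the third node from one end (E_8), so the type is E_8.

E_8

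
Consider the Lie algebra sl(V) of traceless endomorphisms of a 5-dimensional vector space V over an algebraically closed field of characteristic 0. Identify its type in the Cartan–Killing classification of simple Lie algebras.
This is sl(5), which has dimension 5^2 - 1 = 24 and rank 5 - 1 = 4 (a Cartan subalgebra is the diagonal traceless matrices). In the classification of classical Lie algebras, the special linear algebra sl(n+1) has type A_n; here n = 4, so the Dynkin diagram is a chain of 4 nodes with single edges (A_4). Hence the type is A_4.

type A_4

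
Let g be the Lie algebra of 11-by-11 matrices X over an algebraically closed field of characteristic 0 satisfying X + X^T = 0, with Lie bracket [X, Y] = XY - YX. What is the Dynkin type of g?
This is so(11) with 11 odd, which has dimension 11(11-1)/2 = 55 and rank (11-1)/2 = 5. In the classification of classical Lie algebras, the orthogonal algebra so(2n+1) in an odd number of variables has type B_n; here n = 5, so the Dynkin diagram is a chain of 5 nodes with a double edge at one end; the terminal node there is the unique short simple root (B_5). Hence the type is B_5.

B5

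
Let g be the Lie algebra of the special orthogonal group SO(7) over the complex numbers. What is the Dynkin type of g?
type B_3

This is so(7) with 7 odd, which has dimension 7(7-1)/2 = 21 and rank (7-1)/2 = 3. In the classification of classical Lie algebras, the orthogonal algebra so(2n+1) in an odd number of variables has type B_n; here n = 3, so the Dynkin diagram is a chain of 3 nodes with a double edge at one end; the terminal node there is the unique short simple root (B_3). Hence the type is B_3.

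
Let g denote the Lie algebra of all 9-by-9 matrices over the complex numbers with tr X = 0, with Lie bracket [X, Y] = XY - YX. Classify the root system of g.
This is sl(9), which has dimension 9^2 - 1 = 80 and rank 9 - 1 = 8 (a Cartan subalgebra is the diagonal traceless matrices). In the classification of classical Lie algebras, the special linear algebra sl(n+1) has type A_n; here n = 8, so the Dynkin diagram is a chain of 8 nodes with single edges (A_8). Hence the type is A_8.

A_8 (sl(9))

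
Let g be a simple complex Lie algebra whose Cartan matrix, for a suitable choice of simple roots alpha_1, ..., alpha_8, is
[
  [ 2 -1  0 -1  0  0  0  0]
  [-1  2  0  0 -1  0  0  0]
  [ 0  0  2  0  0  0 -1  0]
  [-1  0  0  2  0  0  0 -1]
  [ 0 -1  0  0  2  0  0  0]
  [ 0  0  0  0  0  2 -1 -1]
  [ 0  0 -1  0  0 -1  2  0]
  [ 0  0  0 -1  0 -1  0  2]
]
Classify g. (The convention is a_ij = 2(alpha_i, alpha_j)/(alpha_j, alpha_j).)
The matrix has rank 8 with 2's on the diagonal. Reading the off-diagonal entries as Dynkin edges (a single edge where a_ij = a_ji = -1; a double or triple edge where a_ij * a_ji = 2 or 3), the diagram is a chain of 8 nodes with single edges (A_8). One simple-root ordering that puts it in standard form is (alpha_3, alpha_7, alpha_6, alpha_8, alpha_4, alpha_1, alpha_2, alpha_5). So the algebra is type A_8, i.e. sl(9).

A8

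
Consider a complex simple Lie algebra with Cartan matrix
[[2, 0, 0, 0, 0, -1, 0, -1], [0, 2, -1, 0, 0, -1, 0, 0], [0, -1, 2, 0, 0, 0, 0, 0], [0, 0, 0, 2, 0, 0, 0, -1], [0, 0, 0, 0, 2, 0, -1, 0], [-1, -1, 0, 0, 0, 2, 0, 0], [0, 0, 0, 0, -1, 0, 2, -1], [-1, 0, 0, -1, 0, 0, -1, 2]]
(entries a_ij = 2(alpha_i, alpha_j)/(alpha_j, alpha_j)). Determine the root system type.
E_8

The matrix has rank 8 with 2's on the diagonal. Reading the off-diagonal entries as Dynkin edges (a single edge where a_ij = a_ji = -1; a double or triple edge where a_ij * a_ji = 2 or 3), the diagram is a chain of 7 nodes with one extra node attached to the third node from one end (E_8). One simple-root ordering that puts it in standard form is (alpha_5, alpha_4, alpha_7, alpha_8, alpha_1, alpha_6, alpha_2, alpha_3). So the algebra is type E_8.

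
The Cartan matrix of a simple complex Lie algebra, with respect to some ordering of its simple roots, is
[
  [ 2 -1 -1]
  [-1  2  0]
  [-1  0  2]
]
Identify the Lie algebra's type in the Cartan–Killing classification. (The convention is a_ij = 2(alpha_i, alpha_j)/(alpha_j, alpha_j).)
The matrix has rank 3 with 2's on the diagonal. Reading the off-diagonal entries as Dynkin edges (a single edge where a_ij = a_ji = -1; a double or triple edge where a_ij * a_ji = 2 or 3), the diagram is a chain of 3 nodes with single edges (A_3). One simple-root ordering that puts it in standard form is (alpha_3, alpha_1, alpha_2). So the algebra is type A_3, i.e. sl(4).

A3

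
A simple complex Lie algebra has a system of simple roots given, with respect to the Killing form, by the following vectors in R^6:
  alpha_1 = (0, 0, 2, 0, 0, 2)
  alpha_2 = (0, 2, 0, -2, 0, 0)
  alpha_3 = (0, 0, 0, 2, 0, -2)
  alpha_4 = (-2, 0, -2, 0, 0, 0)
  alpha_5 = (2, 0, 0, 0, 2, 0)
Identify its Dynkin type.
A5

Compute the Cartan integers a_ij = 2(alpha_i, alpha_j)/(alpha_j, alpha_j); the resulting 5x5 Cartan matrix is
[[2, 0, -1, -1, 0], [0, 2, -1, 0, 0], [-1, -1, 2, 0, 0], [-1, 0, 0, 2, -1], [0, 0, 0, -1, 2]].
All simple roots have the same length, so the diagram is simply laced. The associated Dynkin diagram is a chain of 5 nodes with single edges (A_5), so the type is A_5 (the algebra sl(6)).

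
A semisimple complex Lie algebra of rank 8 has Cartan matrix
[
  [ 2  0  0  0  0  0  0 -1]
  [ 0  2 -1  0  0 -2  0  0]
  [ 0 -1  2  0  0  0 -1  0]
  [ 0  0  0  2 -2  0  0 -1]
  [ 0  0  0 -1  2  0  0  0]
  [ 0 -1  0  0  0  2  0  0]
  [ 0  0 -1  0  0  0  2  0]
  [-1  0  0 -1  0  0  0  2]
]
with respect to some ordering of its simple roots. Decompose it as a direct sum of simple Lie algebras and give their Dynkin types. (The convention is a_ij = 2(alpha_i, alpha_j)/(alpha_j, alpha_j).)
type B_4 ⊕ type B_4

The diagram associated to this matrix has two connected components: the simple roots {alpha_1, alpha_4, alpha_5, alpha_8} form a chain of 4 nodes with a double edge at one end; the terminal node there is the unique short simple root (B_4), and {alpha_2, alpha_3, alpha_6, alpha_7} form a chain of 4 nodes with a double edge at one end; the terminal node there is the unique short simple root (B_4). A semisimple Lie algebra decomposes uniquely as the direct sum of simple ideals, one per connected component of its Dynkin diagram, so g ≅ B_4 ⊕ B_4 (dimension 36 + 36 = 72).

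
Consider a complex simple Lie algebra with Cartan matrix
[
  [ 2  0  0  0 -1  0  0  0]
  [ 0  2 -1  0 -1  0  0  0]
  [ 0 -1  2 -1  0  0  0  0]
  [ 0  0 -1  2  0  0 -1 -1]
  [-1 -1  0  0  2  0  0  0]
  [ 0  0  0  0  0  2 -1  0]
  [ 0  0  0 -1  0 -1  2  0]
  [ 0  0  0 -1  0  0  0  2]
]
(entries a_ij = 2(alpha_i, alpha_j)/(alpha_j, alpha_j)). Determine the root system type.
E_8

The matrix has rank 8 with 2's on the diagonal. Reading the off-diagonal entries as Dynkin edges (a single edge where a_ij = a_ji = -1; a double or triple edge where a_ij * a_ji = 2 or 3), the diagram is a chain of 7 nodes with one extra node attached to the third node from one end (E_8). One simple-root ordering that puts it in standard form is (alpha_6, alpha_8, alpha_7, alpha_4, alpha_3, alpha_2, alpha_5, alpha_1). So the algebra is type E_8.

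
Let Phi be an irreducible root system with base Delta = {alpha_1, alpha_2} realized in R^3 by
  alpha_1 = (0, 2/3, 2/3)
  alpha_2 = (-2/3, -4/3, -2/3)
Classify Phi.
G_2

Compute the Cartan integers a_ij = 2(alpha_i, alpha_j)/(alpha_j, alpha_j); the resulting 2x2 Cartan matrix is
[[2, -1], [-3, 2]].
The roots have two lengths (squared-length ratio 3:1); the short ones are alpha_{1}. The associated Dynkin diagram is two nodes joined by a triple edge (G_2), so the type is G_2.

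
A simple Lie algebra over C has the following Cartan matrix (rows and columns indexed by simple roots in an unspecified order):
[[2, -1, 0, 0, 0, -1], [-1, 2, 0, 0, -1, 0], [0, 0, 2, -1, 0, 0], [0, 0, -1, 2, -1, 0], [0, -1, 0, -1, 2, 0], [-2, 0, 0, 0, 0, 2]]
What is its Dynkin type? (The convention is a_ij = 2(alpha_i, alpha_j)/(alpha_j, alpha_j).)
The matrix has rank 6 with 2's on the diagonal. Reading the off-diagonal entries as Dynkin edges (a single edge where a_ij = a_ji = -1; a double or triple edge where a_ij * a_ji = 2 or 3), the diagram is a chain of 6 nodes with a double edge at one end; the terminal node there is the unique long simple root (C_6). One simple-root ordering that puts it in standard form is (alpha_3, alpha_4, alpha_5, alpha_2, alpha_1, alpha_6). So the algebra is type C_6, i.e. sp(12).

type C_6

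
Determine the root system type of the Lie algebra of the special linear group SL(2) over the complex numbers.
This is sl(2), which has dimension 2^2 - 1 = 3 and rank 2 - 1 = 1 (a Cartan subalgebra is the diagonal traceless matrices). In the classification of classical Lie algebras, the special linear algebra sl(n+1) has type A_n; here n = 1, so the Dynkin diagram is a chain of 1 nodes with single edges (A_1). Hence the type is A_1.

A_1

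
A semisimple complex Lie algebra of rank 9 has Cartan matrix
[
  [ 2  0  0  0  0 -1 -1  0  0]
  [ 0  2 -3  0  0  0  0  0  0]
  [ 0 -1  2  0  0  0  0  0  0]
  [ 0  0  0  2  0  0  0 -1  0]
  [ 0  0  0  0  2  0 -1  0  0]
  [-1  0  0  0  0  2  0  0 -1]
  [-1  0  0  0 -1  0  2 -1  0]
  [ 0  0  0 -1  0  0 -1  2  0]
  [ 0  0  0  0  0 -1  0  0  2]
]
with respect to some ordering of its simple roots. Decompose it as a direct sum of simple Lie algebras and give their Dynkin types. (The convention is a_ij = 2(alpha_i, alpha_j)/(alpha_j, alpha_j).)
type E_7 ⊕ type G_2

The diagram associated to this matrix has two connected components: the simple roots {alpha_1, alpha_4, alpha_5, alpha_6, alpha_7, alpha_8, alpha_9} form a chain of 6 nodes with one extra node attached to the third node from one end (E_7), and {alpha_2, alpha_3} form two nodes joined by a triple edge (G_2). A semisimple Lie algebra decomposes uniquely as the direct sum of simple ideals, one per connected component of its Dynkin diagram, so g ≅ E_7 ⊕ G_2 (dimension 133 + 14 = 147).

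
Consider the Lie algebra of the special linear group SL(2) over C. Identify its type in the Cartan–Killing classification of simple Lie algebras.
type A_1

This is sl(2), which has dimension 2^2 - 1 = 3 and rank 2 - 1 = 1 (a Cartan subalgebra is the diagonal traceless matrices). In the classification of classical Lie algebras, the special linear algebra sl(n+1) has type A_n; here n = 1, so the Dynkin diagram is a chain of 1 nodes with single edges (A_1). Hence the type is A_1.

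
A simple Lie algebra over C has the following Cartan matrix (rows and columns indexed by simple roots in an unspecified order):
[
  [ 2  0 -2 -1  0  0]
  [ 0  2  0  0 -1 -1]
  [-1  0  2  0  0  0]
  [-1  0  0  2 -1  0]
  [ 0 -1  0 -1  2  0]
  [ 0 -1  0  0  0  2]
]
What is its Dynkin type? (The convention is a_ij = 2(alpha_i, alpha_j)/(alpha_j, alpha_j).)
B6

The matrix has rank 6 with 2's on the diagonal. Reading the off-diagonal entries as Dynkin edges (a single edge where a_ij = a_ji = -1; a double or triple edge where a_ij * a_ji = 2 or 3), the diagram is a chain of 6 nodes with a double edge at one end; the terminal node there is the unique short simple root (B_6). One simple-root ordering that puts it in standard form is (alpha_6, alpha_2, alpha_5, alpha_4, alpha_1, alpha_3). So the algebra is type B_6, i.e. so(13).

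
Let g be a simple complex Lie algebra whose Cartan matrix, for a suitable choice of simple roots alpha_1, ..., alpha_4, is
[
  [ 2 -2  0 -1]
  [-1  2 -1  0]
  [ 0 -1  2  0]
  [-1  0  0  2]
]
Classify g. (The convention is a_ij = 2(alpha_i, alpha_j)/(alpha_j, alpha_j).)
type F_4

The matrix has rank 4 with 2's on the diagonal. Reading the off-diagonal entries as Dynkin edges (a single edge where a_ij = a_ji = -1; a double or triple edge where a_ij * a_ji = 2 or 3), the diagram is a chain of 4 nodes with a double edge between the middle two (F_4). One simple-root ordering that puts it in standard form is (alpha_4, alpha_1, alpha_2, alpha_3). So the algebra is type F_4.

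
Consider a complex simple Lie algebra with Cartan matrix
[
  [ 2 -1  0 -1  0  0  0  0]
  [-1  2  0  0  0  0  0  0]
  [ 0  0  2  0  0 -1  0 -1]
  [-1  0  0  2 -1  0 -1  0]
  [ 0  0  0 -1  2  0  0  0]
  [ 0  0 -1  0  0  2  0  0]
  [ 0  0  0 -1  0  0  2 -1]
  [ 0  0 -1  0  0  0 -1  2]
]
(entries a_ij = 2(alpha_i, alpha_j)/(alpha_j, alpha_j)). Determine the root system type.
The matrix has rank 8 with 2's on the diagonal. Reading the off-diagonal entries as Dynkin edges (a single edge where a_ij = a_ji = -1; a double or triple edge where a_ij * a_ji = 2 or 3), the diagram is a chain of 7 nodes with one extra node attached to the third node from one end (E_8). One simple-root ordering that puts it in standard form is (alpha_2, alpha_5, alpha_1, alpha_4, alpha_7, alpha_8, alpha_3, alpha_6). So the algebra is type E_8.

E_8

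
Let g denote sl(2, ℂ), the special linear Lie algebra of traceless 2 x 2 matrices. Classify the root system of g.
This is sl(2), which has dimension 2^2 - 1 = 3 and rank 2 - 1 = 1 (a Cartan subalgebra is the diagonal traceless matrices). In the classification of classical Lie algebras, the special linear algebra sl(n+1) has type A_n; here n = 1, so the Dynkin diagram is a chain of 1 nodes with single edges (A_1). Hence the type is A_1.

type A_1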